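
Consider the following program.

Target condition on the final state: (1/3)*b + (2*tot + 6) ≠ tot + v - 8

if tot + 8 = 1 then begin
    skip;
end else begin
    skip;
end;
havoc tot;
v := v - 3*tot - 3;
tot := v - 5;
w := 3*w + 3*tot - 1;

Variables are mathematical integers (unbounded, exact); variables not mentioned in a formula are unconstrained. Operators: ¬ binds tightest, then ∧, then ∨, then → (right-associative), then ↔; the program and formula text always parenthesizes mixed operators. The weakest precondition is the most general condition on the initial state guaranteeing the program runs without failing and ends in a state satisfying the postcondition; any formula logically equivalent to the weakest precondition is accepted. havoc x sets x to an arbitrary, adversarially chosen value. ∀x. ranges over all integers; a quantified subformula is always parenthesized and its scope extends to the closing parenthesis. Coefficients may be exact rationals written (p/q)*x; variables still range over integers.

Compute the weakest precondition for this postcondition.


Working backward. After the program, the postcondition (1/3)*b + (2*tot + 6) ≠ tot + v - 8 must hold; in canonical form it is (1/3)*b + tot ≠ v - 14.
Before w := 3*w + 3*tot - 1: (1/3)*b + tot ≠ v - 14
Before tot := v - 5: (1/3)*b ≠ -9
Before v := v - 3*tot - 3: (1/3)*b ≠ -9
Before havoc tot: (1/3)*b ≠ -9
Then branch requires (1/3)*b ≠ -9; else branch requires (1/3)*b ≠ -9.
Before the if: (tot = -7 → (1/3)*b ≠ -9) ∧ ((¬(tot = -7)) → (1/3)*b ≠ -9)
Answer: WP = (tot = -7 → (1/3)*b ≠ -9) ∧ ((¬(tot = -7)) → (1/3)*b ≠ -9)


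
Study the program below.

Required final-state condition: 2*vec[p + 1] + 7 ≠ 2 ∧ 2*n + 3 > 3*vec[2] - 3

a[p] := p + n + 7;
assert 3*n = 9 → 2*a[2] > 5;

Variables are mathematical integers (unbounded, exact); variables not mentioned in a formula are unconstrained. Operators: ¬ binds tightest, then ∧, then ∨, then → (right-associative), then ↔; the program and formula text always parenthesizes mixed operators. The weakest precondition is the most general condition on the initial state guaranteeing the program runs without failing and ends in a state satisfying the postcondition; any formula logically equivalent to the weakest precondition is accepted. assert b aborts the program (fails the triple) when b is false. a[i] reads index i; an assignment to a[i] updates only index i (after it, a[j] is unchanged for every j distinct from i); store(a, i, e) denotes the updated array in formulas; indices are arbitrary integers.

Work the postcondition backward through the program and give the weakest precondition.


Working backward. After the program, the postcondition 2*vec[p + 1] + 7 ≠ 2 ∧ 2*n + 3 > 3*vec[2] - 3 must hold; in canonical form it is 2*vec[p + 1] ≠ -5 ∧ 2*n > 3*vec[2] - 6.
Before assert 3*n = 9 → 2*a[2] > 5: (3*n = 9 → 2*a[2] > 5) ∧ 2*vec[p + 1] ≠ -5 ∧ 2*n > 3*vec[2] - 6
Before a[p] := p + n + 7: (3*n = 9 → 2*store(a, p, n + p + 7)[2] > 5) ∧ 2*vec[p + 1] ≠ -5 ∧ 2*n > 3*vec[2] - 6
Answer: WP = (3*n = 9 → 2*store(a, p, n + p + 7)[2] > 5) ∧ 2*vec[p + 1] ≠ -5 ∧ 2*n > 3*vec[2] - 6


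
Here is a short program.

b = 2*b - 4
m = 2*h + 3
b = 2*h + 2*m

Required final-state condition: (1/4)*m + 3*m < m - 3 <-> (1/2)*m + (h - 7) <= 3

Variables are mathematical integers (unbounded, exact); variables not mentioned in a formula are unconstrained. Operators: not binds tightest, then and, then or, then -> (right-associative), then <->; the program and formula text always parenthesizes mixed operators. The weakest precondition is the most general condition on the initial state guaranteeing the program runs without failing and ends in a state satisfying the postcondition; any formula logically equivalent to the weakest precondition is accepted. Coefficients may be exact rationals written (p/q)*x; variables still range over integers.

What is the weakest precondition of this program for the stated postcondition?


Working backward. After the program, the postcondition (1/4)*m + 3*m < m - 3 <-> (1/2)*m + (h - 7) <= 3 must hold; in canonical form it is (9/4)*m < -3 <-> h + (1/2)*m <= 10.
Before b := 2*h + 2*m: (9/4)*m < -3 <-> h + (1/2)*m <= 10
Before m := 2*h + 3: (9/2)*h < -39/4 <-> 2*h <= 17/2
Before b := 2*b - 4: (9/2)*h < -39/4 <-> 2*h <= 17/2
Answer: WP = (9/2)*h < -39/4 <-> 2*h <= 17/2


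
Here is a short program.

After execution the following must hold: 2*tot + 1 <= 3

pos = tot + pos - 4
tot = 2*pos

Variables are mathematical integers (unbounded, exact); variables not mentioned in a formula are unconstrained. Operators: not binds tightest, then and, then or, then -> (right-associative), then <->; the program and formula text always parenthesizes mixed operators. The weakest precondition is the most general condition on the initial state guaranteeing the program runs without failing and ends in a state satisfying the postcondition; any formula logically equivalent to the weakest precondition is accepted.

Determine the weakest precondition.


Working backward. After the program, the postcondition 2*tot + 1 <= 3 must hold; in canonical form it is 2*tot <= 2.
Before tot := 2*pos: 4*pos <= 2
Before pos := tot + pos - 4: 4*pos + 4*tot <= 18
Answer: WP = 4*pos + 4*tot <= 18


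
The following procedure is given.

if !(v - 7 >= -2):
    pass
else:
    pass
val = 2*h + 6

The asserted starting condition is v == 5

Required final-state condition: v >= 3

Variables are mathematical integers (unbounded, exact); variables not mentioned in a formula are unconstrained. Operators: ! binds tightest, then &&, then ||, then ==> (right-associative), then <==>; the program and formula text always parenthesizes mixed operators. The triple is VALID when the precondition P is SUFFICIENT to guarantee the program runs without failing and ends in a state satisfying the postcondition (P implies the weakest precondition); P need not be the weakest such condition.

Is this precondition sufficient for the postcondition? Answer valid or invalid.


Working backward. After the program, v >= 3 must hold.
Before val := 2*h + 6: v >= 3
Then branch requires v >= 3; else branch requires v >= 3.
Before the if: ((!(v >= 5)) ==> v >= 3) && (v >= 5 ==> v >= 3)
The weakest precondition is ((!(v >= 5)) ==> v >= 3) && (v >= 5 ==> v >= 3).
Check whether v == 5 implies it.
Every state satisfying the precondition satisfies the weakest precondition: the implication holds.
Answer: valid


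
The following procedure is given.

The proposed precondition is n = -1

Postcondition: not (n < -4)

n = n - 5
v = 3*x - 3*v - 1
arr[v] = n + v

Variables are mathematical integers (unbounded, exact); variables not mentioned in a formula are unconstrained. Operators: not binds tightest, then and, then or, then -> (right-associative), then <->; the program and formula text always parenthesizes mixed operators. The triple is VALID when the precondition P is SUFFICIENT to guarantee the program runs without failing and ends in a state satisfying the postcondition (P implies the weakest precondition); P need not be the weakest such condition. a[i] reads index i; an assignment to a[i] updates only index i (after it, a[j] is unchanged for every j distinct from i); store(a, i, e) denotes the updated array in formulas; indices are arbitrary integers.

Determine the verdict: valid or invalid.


Working backward. After the program, not (n < -4) must hold.
Before arr[v] := n + v: not (n < -4)
Before v := 3*x - 3*v - 1: not (n < -4)
Before n := n - 5: not (n < 1)
The weakest precondition is not (n < 1).
Check whether n = -1 implies it.
Countermodel: at the initial state n = -1, the precondition holds but the weakest precondition fails.
Answer: invalid


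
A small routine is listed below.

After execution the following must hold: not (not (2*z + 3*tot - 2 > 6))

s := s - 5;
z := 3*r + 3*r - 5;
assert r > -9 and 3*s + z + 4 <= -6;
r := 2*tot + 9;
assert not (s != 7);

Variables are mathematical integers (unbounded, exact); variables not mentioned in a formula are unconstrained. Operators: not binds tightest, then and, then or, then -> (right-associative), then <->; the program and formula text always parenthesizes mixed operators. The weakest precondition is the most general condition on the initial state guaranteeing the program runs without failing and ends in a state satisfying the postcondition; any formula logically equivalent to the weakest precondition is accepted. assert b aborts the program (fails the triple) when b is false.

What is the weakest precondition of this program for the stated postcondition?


Working backward. After the program, the postcondition not (not (2*z + 3*tot - 2 > 6)) must hold; in canonical form it is 3*tot + 2*z > 8.
Before assert not (s != 7): (not (s != 7)) and 3*tot + 2*z > 8
Before r := 2*tot + 9: (not (s != 7)) and 3*tot + 2*z > 8
Before assert r > -9 and 3*s + z + 4 <= -6: r > -9 and 3*s + z <= -10 and (not (s != 7)) and 3*tot + 2*z > 8
Before z := 3*r + 3*r - 5: r > -9 and 6*r + 3*s <= -5 and (not (s != 7)) and 12*r + 3*tot > 18
Before s := s - 5: r > -9 and 6*r + 3*s <= 10 and (not (s != 12)) and 12*r + 3*tot > 18
Answer: WP = r > -9 and 6*r + 3*s <= 10 and (not (s != 12)) and 12*r + 3*tot > 18


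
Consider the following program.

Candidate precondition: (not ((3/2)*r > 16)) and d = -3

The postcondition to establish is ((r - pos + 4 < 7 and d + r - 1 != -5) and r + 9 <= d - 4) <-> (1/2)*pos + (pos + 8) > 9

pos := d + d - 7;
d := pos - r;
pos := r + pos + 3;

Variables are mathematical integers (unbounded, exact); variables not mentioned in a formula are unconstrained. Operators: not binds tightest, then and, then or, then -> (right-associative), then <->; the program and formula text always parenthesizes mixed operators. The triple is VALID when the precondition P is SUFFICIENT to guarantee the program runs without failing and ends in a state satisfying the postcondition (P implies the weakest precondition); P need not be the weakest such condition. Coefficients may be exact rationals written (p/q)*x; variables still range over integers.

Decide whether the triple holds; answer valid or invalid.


Working backward. After the program, the postcondition ((r - pos + 4 < 7 and d + r - 1 != -5) and r + 9 <= d - 4) <-> (1/2)*pos + (pos + 8) > 9 must hold; in canonical form it is (r < pos + 3 and d + r != -4 and r <= d - 13) <-> (3/2)*pos > 1.
Before pos := r + pos + 3: (pos > -6 and d + r != -4 and r <= d - 13) <-> (3/2)*pos + (3/2)*r > -7/2
Before d := pos - r: (pos > -6 and pos != -4 and 2*r <= pos - 13) <-> (3/2)*pos + (3/2)*r > -7/2
Before pos := d + d - 7: (2*d > 1 and 2*d != 3 and 2*r <= 2*d - 20) <-> 3*d + (3/2)*r > 7
The weakest precondition is (2*d > 1 and 2*d != 3 and 2*r <= 2*d - 20) <-> 3*d + (3/2)*r > 7.
Check whether (not ((3/2)*r > 16)) and d = -3 implies it.
Every state satisfying the precondition satisfies the weakest precondition: the implication holds.
Answer: valid


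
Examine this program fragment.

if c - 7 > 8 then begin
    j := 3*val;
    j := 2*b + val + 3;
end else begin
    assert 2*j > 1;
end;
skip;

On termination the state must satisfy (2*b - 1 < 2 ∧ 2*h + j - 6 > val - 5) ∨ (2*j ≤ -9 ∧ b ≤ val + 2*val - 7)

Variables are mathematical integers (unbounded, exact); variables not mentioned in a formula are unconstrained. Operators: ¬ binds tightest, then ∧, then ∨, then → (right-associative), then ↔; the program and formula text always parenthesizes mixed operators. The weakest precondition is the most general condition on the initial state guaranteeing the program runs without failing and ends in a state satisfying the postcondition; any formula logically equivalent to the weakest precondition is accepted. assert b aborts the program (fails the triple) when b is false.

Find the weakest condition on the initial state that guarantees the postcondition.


Working backward. After the program, the postcondition (2*b - 1 < 2 ∧ 2*h + j - 6 > val - 5) ∨ (2*j ≤ -9 ∧ b ≤ val + 2*val - 7) must hold; in canonical form it is (2*b < 3 ∧ 2*h + j > val + 1) ∨ (2*j ≤ -9 ∧ b ≤ 3*val - 7).
Before skip: (2*b < 3 ∧ 2*h + j > val + 1) ∨ (2*j ≤ -9 ∧ b ≤ 3*val - 7)
Then branch requires (2*b < 3 ∧ 2*b + 2*h > -2) ∨ (4*b + 2*val ≤ -15 ∧ b ≤ 3*val - 7); else branch requires 2*j > 1 ∧ ((2*b < 3 ∧ 2*h + j > val + 1) ∨ (2*j ≤ -9 ∧ b ≤ 3*val - 7)).
Before the if: (c > 15 → ((2*b < 3 ∧ 2*b + 2*h > -2) ∨ (4*b + 2*val ≤ -15 ∧ b ≤ 3*val - 7))) ∧ ((¬(c > 15)) → (2*j > 1 ∧ ((2*b < 3 ∧ 2*h + j > val + 1) ∨ (2*j ≤ -9 ∧ b ≤ 3*val - 7))))
Answer: WP = (c > 15 → ((2*b < 3 ∧ 2*b + 2*h > -2) ∨ (4*b + 2*val ≤ -15 ∧ b ≤ 3*val - 7))) ∧ ((¬(c > 15)) → (2*j > 1 ∧ ((2*b < 3 ∧ 2*h + j > val + 1) ∨ (2*j ≤ -9 ∧ b ≤ 3*val - 7))))


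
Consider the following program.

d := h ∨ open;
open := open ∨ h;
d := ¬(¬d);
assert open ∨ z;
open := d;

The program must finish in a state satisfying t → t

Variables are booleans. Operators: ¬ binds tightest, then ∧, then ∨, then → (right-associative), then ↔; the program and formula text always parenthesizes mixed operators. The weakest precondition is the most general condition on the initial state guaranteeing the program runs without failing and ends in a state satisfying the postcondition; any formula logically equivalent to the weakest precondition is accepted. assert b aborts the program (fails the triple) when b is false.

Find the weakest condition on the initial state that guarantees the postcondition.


Working backward. After the program, the postcondition t → t must hold; in canonical form it is true.
Before open := d: true
Before assert open ∨ z: open ∨ z
Before d := ¬(¬d): open ∨ z
Before open := open ∨ h: open ∨ h ∨ z
Before d := h ∨ open: open ∨ h ∨ z
Answer: WP = open ∨ h ∨ z


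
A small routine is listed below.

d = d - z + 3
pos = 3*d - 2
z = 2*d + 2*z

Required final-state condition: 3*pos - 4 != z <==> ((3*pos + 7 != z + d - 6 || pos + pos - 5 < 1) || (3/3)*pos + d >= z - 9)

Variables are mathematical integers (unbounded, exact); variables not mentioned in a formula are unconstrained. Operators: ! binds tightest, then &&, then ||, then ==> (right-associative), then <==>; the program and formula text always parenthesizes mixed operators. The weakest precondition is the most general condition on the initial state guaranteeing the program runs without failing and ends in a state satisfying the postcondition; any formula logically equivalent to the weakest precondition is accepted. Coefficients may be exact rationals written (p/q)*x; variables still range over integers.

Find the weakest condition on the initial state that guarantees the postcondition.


Working backward. After the program, the postcondition 3*pos - 4 != z <==> ((3*pos + 7 != z + d - 6 || pos + pos - 5 < 1) || (3/3)*pos + d >= z - 9) must hold; in canonical form it is 3*pos != z + 4 <==> (3*pos != d + z - 13 || 2*pos < 6 || d + pos >= z - 9).
Before z := 2*d + 2*z: 3*pos != 2*d + 2*z + 4 <==> (3*pos != 3*d + 2*z - 13 || 2*pos < 6 || pos >= d + 2*z - 9)
Before pos := 3*d - 2: 7*d != 2*z + 10 <==> (6*d != 2*z - 7 || 6*d < 10 || 2*d >= 2*z - 7)
Before d := d - z + 3: 7*d != 9*z - 11 <==> (6*d != 8*z - 25 || 6*d < 6*z - 8 || 2*d >= 4*z - 13)
Answer: WP = 7*d != 9*z - 11 <==> (6*d != 8*z - 25 || 6*d < 6*z - 8 || 2*d >= 4*z - 13)


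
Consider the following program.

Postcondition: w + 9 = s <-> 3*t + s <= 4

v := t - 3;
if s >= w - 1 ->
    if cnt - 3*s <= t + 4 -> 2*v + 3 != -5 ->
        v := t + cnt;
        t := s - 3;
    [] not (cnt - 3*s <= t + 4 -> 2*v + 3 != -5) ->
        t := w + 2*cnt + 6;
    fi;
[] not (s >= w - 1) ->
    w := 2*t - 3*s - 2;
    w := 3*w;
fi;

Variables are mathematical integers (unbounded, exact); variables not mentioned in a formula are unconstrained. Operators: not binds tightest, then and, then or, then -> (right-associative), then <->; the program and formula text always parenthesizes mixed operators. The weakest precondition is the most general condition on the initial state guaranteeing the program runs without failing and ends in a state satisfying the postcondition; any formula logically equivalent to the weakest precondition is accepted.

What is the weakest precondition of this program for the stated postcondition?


Working backward. After the program, the postcondition w + 9 = s <-> 3*t + s <= 4 must hold; in canonical form it is w = s - 9 <-> s + 3*t <= 4.
Then branch requires ((cnt <= 3*s + t + 4 -> 2*v != -8) -> (w = s - 9 <-> 4*s <= 13)) and ((not (cnt <= 3*s + t + 4 -> 2*v != -8)) -> (w = s - 9 <-> 6*cnt + s + 3*w <= -14)); else branch requires 6*t = 10*s - 3 <-> s + 3*t <= 4.
Before the if: (s >= w - 1 -> (((cnt <= 3*s + t + 4 -> 2*v != -8) -> (w = s - 9 <-> 4*s <= 13)) and ((not (cnt <= 3*s + t + 4 -> 2*v != -8)) -> (w = s - 9 <-> 6*cnt + s + 3*w <= -14)))) and ((not (s >= w - 1)) -> (6*t = 10*s - 3 <-> s + 3*t <= 4))
Before v := t - 3: (s >= w - 1 -> (((cnt <= 3*s + t + 4 -> 2*t != -2) -> (w = s - 9 <-> 4*s <= 13)) and ((not (cnt <= 3*s + t + 4 -> 2*t != -2)) -> (w = s - 9 <-> 6*cnt + s + 3*w <= -14)))) and ((not (s >= w - 1)) -> (6*t = 10*s - 3 <-> s + 3*t <= 4))
Answer: WP = (s >= w - 1 -> (((cnt <= 3*s + t + 4 -> 2*t != -2) -> (w = s - 9 <-> 4*s <= 13)) and ((not (cnt <= 3*s + t + 4 -> 2*t != -2)) -> (w = s - 9 <-> 6*cnt + s + 3*w <= -14)))) and ((not (s >= w - 1)) -> (6*t = 10*s - 3 <-> s + 3*t <= 4))


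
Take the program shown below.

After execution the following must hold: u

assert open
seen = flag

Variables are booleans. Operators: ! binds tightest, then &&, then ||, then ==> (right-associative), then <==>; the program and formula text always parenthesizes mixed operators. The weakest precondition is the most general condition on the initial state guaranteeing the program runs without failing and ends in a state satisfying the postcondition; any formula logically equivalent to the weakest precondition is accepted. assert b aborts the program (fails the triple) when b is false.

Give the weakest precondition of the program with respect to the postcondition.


Working backward. After the program, u must hold.
Before seen := flag: u
Before assert open: open && u
Answer: WP = open && u


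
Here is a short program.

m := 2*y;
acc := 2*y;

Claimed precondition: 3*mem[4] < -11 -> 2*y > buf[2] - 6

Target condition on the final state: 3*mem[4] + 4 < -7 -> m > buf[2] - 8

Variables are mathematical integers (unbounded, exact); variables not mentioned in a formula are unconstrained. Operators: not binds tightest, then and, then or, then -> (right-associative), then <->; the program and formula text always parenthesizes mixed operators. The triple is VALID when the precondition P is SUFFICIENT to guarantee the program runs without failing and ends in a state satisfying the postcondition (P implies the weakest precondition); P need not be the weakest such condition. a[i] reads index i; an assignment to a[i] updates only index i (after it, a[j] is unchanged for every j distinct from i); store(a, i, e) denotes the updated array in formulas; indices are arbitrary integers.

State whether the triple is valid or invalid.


Working backward. After the program, the postcondition 3*mem[4] + 4 < -7 -> m > buf[2] - 8 must hold; in canonical form it is 3*mem[4] < -11 -> m > buf[2] - 8.
Before acc := 2*y: 3*mem[4] < -11 -> m > buf[2] - 8
Before m := 2*y: 3*mem[4] < -11 -> 2*y > buf[2] - 8
The weakest precondition is 3*mem[4] < -11 -> 2*y > buf[2] - 8.
Check whether 3*mem[4] < -11 -> 2*y > buf[2] - 6 implies it.
Every state satisfying the precondition satisfies the weakest precondition: the implication holds.
Answer: valid


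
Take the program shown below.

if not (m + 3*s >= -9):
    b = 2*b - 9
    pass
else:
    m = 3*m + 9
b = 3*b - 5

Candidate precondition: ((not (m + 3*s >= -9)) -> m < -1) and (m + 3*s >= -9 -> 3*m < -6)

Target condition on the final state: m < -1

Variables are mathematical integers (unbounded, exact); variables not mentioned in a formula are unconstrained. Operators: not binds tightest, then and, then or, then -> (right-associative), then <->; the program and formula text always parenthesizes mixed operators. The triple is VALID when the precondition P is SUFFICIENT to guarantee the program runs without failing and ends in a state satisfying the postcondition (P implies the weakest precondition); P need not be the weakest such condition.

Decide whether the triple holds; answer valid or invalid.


Working backward. After the program, m < -1 must hold.
Before b := 3*b - 5: m < -1
Then branch requires m < -1; else branch requires 3*m < -10.
Before the if: ((not (m + 3*s >= -9)) -> m < -1) and (m + 3*s >= -9 -> 3*m < -10)
The weakest precondition is ((not (m + 3*s >= -9)) -> m < -1) and (m + 3*s >= -9 -> 3*m < -10).
Check whether ((not (m + 3*s >= -9)) -> m < -1) and (m + 3*s >= -9 -> 3*m < -6) implies it.
Countermodel: at the initial state m = -3, s = 0, the precondition holds but the weakest precondition fails.
Answer: invalid


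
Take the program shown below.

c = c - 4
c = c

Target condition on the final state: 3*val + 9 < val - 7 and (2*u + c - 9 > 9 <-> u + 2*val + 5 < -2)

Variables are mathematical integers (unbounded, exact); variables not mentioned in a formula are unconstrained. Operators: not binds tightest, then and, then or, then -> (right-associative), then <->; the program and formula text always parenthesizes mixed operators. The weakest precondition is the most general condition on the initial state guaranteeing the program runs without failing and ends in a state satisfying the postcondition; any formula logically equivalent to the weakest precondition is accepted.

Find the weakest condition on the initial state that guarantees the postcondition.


Working backward. After the program, the postcondition 3*val + 9 < val - 7 and (2*u + c - 9 > 9 <-> u + 2*val + 5 < -2) must hold; in canonical form it is 2*val < -16 and (c + 2*u > 18 <-> u + 2*val < -7).
Before c := c: 2*val < -16 and (c + 2*u > 18 <-> u + 2*val < -7)
Before c := c - 4: 2*val < -16 and (c + 2*u > 22 <-> u + 2*val < -7)
Answer: WP = 2*val < -16 and (c + 2*u > 22 <-> u + 2*val < -7)


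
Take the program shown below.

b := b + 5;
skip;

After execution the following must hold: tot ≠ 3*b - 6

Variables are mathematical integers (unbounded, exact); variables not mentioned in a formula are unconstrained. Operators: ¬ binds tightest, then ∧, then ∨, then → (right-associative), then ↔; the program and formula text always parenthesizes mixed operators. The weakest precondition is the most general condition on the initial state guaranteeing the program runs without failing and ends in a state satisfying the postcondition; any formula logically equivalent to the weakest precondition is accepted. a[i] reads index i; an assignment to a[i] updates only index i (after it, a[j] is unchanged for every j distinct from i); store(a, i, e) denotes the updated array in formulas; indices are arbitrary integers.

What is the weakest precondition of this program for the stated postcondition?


Working backward. After the program, tot ≠ 3*b - 6 must hold.
Before skip: tot ≠ 3*b - 6
Before b := b + 5: tot ≠ 3*b + 9
Answer: WP = tot ≠ 3*b + 9


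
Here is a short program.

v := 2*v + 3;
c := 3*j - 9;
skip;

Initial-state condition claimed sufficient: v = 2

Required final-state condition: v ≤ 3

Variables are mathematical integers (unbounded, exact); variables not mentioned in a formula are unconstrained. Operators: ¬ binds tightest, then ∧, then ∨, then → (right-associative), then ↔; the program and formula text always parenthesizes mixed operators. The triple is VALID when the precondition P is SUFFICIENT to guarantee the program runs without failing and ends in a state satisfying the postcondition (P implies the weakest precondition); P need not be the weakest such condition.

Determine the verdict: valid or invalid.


Working backward. After the program, v ≤ 3 must hold.
Before skip: v ≤ 3
Before c := 3*j - 9: v ≤ 3
Before v := 2*v + 3: 2*v ≤ 0
The weakest precondition is 2*v ≤ 0.
Check whether v = 2 implies it.
Countermodel: at the initial state v = 2, the precondition holds but the weakest precondition fails.
Answer: invalid


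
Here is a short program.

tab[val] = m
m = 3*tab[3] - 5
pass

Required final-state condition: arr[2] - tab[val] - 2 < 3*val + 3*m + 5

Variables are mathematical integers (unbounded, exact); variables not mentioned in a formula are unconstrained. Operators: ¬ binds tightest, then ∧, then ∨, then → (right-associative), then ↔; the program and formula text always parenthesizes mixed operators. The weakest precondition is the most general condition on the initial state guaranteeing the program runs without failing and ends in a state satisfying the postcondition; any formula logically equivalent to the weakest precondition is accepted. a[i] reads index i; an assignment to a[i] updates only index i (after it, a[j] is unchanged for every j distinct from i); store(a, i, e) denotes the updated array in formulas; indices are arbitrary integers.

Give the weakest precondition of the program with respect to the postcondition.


Working backward. After the program, the postcondition arr[2] - tab[val] - 2 < 3*val + 3*m + 5 must hold; in canonical form it is arr[2] < tab[val] + 3*m + 3*val + 7.
Before skip: arr[2] < tab[val] + 3*m + 3*val + 7
Before m := 3*tab[3] - 5: arr[2] < 9*tab[3] + tab[val] + 3*val - 8
Before tab[val] := m: arr[2] < 9*store(tab, val, m)[3] + store(tab, val, m)[val] + 3*val - 8
Answer: WP = arr[2] < 9*store(tab, val, m)[3] + store(tab, val, m)[val] + 3*val - 8


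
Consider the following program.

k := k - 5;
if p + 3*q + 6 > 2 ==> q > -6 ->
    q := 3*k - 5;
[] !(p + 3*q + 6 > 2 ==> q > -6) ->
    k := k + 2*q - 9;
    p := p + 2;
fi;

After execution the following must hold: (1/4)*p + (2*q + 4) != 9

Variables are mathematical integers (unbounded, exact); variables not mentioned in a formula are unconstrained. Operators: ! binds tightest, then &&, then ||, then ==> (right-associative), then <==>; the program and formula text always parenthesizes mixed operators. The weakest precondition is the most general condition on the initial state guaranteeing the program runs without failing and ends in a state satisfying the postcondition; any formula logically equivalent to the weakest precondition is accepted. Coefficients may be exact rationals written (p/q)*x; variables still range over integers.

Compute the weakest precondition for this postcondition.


Working backward. After the program, the postcondition (1/4)*p + (2*q + 4) != 9 must hold; in canonical form it is (1/4)*p + 2*q != 5.
Then branch requires 6*k + (1/4)*p != 15; else branch requires (1/4)*p + 2*q != 9/2.
Before the if: ((p + 3*q > -4 ==> q > -6) ==> 6*k + (1/4)*p != 15) && ((!(p + 3*q > -4 ==> q > -6)) ==> (1/4)*p + 2*q != 9/2)
Before k := k - 5: ((p + 3*q > -4 ==> q > -6) ==> 6*k + (1/4)*p != 45) && ((!(p + 3*q > -4 ==> q > -6)) ==> (1/4)*p + 2*q != 9/2)
Answer: WP = ((p + 3*q > -4 ==> q > -6) ==> 6*k + (1/4)*p != 45) && ((!(p + 3*q > -4 ==> q > -6)) ==> (1/4)*p + 2*q != 9/2)


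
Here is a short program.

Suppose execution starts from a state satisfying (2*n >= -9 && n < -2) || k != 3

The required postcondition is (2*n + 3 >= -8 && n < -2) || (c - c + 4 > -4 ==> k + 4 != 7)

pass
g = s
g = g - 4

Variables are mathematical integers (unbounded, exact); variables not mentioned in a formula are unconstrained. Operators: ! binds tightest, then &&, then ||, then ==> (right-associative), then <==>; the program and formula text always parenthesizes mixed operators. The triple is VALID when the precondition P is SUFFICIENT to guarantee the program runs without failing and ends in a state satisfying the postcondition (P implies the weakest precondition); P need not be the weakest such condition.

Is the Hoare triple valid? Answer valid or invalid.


Working backward. After the program, the postcondition (2*n + 3 >= -8 && n < -2) || (c - c + 4 > -4 ==> k + 4 != 7) must hold; in canonical form it is (2*n >= -11 && n < -2) || k != 3.
Before g := g - 4: (2*n >= -11 && n < -2) || k != 3
Before g := s: (2*n >= -11 && n < -2) || k != 3
Before skip: (2*n >= -11 && n < -2) || k != 3
The weakest precondition is (2*n >= -11 && n < -2) || k != 3.
Check whether (2*n >= -9 && n < -2) || k != 3 implies it.
Every state satisfying the precondition satisfies the weakest precondition: the implication holds.
Answer: valid


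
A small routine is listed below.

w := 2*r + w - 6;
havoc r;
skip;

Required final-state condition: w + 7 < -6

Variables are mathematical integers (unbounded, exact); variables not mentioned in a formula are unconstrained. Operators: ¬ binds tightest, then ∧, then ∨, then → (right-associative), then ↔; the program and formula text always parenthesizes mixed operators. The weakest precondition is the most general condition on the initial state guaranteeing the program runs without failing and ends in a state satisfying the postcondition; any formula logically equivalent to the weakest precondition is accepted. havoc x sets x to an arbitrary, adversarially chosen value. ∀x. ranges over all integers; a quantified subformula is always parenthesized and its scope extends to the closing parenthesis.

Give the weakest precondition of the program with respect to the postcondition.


Working backward. After the program, the postcondition w + 7 < -6 must hold; in canonical form it is w < -13.
Before skip: w < -13
Before havoc r: w < -13
Before w := 2*r + w - 6: 2*r + w < -7
Answer: WP = 2*r + w < -7


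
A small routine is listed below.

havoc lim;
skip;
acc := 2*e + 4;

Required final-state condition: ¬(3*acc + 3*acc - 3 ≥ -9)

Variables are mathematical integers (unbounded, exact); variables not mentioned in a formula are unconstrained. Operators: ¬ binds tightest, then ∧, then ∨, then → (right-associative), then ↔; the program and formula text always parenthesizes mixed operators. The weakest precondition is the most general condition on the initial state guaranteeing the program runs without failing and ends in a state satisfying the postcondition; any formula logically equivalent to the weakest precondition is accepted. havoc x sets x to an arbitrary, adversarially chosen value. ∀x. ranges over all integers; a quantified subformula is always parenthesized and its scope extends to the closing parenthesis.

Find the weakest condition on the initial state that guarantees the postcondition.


Working backward. After the program, the postcondition ¬(3*acc + 3*acc - 3 ≥ -9) must hold; in canonical form it is ¬(6*acc ≥ -6).
Before acc := 2*e + 4: ¬(12*e ≥ -30)
Before skip: ¬(12*e ≥ -30)
Before havoc lim: ¬(12*e ≥ -30)
Answer: WP = ¬(12*e ≥ -30)


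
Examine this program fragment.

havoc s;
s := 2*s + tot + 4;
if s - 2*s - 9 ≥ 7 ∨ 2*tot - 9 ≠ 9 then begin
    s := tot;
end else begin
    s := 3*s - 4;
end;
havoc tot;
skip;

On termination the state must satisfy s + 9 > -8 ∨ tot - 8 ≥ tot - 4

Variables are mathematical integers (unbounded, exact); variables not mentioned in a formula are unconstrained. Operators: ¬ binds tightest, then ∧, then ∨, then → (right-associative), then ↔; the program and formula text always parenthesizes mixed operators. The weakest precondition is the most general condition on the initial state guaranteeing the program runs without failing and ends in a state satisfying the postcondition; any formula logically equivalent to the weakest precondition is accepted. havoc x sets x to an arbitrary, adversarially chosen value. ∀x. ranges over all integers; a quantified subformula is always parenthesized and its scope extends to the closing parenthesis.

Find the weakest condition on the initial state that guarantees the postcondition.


Working backward. After the program, the postcondition s + 9 > -8 ∨ tot - 8 ≥ tot - 4 must hold; in canonical form it is s > -17.
Before skip: s > -17
Before havoc tot: s > -17
Then branch requires tot > -17; else branch requires 3*s > -13.
Before the if: ((s ≤ -16 ∨ 2*tot ≠ 18) → tot > -17) ∧ ((¬(s ≤ -16 ∨ 2*tot ≠ 18)) → 3*s > -13)
Before s := 2*s + tot + 4: ((2*s + tot ≤ -20 ∨ 2*tot ≠ 18) → tot > -17) ∧ ((¬(2*s + tot ≤ -20 ∨ 2*tot ≠ 18)) → 6*s + 3*tot > -25)
Before havoc s: ∀s_1. (((2*s_1 + tot ≤ -20 ∨ 2*tot ≠ 18) → tot > -17) ∧ ((¬(2*s_1 + tot ≤ -20 ∨ 2*tot ≠ 18)) → 6*s_1 + 3*tot > -25))
Answer: WP = ∀s_1. (((2*s_1 + tot ≤ -20 ∨ 2*tot ≠ 18) → tot > -17) ∧ ((¬(2*s_1 + tot ≤ -20 ∨ 2*tot ≠ 18)) → 6*s_1 + 3*tot > -25))


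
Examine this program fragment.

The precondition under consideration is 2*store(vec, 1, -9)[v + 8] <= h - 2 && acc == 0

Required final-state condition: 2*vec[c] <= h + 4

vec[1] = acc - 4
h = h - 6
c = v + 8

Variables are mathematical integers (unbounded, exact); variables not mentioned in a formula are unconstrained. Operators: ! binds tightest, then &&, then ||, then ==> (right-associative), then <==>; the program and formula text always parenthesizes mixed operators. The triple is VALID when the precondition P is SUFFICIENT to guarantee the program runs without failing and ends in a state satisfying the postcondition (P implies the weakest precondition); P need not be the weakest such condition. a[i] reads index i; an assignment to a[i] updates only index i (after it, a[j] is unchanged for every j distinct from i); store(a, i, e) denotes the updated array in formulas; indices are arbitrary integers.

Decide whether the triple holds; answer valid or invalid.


Working backward. After the program, 2*vec[c] <= h + 4 must hold.
Before c := v + 8: 2*vec[v + 8] <= h + 4
Before h := h - 6: 2*vec[v + 8] <= h - 2
Before vec[1] := acc - 4: 2*store(vec, 1, acc - 4)[v + 8] <= h - 2
The weakest precondition is 2*store(vec, 1, acc - 4)[v + 8] <= h - 2.
Check whether 2*store(vec, 1, -9)[v + 8] <= h - 2 && acc == 0 implies it.
Countermodel: at the initial state acc = 0, h = -7, v = -7, vec = {[1] = 2, elsewhere 2}, the precondition holds but the weakest precondition fails.
Answer: invalid


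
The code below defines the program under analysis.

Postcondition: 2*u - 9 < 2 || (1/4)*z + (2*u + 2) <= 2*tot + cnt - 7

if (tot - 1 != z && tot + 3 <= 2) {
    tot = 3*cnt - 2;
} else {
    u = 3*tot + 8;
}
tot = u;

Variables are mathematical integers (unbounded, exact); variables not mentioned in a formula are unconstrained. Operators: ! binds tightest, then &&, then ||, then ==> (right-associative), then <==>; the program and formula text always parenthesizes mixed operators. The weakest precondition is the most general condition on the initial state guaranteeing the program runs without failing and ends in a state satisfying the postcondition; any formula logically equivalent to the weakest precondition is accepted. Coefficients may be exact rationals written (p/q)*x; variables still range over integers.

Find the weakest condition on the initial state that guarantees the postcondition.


Working backward. After the program, the postcondition 2*u - 9 < 2 || (1/4)*z + (2*u + 2) <= 2*tot + cnt - 7 must hold; in canonical form it is 2*u < 11 || 2*u + (1/4)*z <= cnt + 2*tot - 9.
Before tot := u: 2*u < 11 || (1/4)*z <= cnt - 9
Then branch requires 2*u < 11 || (1/4)*z <= cnt - 9; else branch requires 6*tot < -5 || (1/4)*z <= cnt - 9.
Before the if: ((tot != z + 1 && tot <= -1) ==> (2*u < 11 || (1/4)*z <= cnt - 9)) && ((!(tot != z + 1 && tot <= -1)) ==> (6*tot < -5 || (1/4)*z <= cnt - 9))
Answer: WP = ((tot != z + 1 && tot <= -1) ==> (2*u < 11 || (1/4)*z <= cnt - 9)) && ((!(tot != z + 1 && tot <= -1)) ==> (6*tot < -5 || (1/4)*z <= cnt - 9))


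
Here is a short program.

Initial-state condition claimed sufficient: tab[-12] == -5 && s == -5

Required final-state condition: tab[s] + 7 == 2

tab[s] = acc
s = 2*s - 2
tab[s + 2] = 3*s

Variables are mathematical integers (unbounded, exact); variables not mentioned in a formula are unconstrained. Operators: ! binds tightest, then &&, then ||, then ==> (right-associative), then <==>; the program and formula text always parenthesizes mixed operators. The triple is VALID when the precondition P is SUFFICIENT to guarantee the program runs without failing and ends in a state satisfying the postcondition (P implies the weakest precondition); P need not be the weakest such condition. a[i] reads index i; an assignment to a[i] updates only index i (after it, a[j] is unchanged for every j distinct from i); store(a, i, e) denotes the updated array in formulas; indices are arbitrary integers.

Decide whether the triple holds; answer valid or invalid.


Working backward. After the program, the postcondition tab[s] + 7 == 2 must hold; in canonical form it is tab[s] == -5.
Before tab[s + 2] := 3*s: store(tab, s + 2, 3*s)[s] == -5
Before s := 2*s - 2: store(tab, 2*s, 6*s - 6)[2*s - 2] == -5
Before tab[s] := acc: store(store(tab, s, acc), 2*s, 6*s - 6)[2*s - 2] == -5
The weakest precondition is store(store(tab, s, acc), 2*s, 6*s - 6)[2*s - 2] == -5.
Check whether tab[-12] == -5 && s == -5 implies it.
Every state satisfying the precondition satisfies the weakest precondition: the implication holds.
Answer: valid


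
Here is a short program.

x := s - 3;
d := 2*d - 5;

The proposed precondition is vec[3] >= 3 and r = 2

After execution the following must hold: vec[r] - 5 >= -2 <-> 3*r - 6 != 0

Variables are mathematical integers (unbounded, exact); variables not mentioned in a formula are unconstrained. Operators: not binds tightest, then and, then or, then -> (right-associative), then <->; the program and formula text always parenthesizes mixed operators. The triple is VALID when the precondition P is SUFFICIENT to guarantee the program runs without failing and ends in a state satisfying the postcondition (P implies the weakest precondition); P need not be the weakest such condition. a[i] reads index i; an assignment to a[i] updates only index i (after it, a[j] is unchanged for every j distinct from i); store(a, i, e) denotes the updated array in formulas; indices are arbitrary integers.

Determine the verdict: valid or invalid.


Working backward. After the program, the postcondition vec[r] - 5 >= -2 <-> 3*r - 6 != 0 must hold; in canonical form it is vec[r] >= 3 <-> 3*r != 6.
Before d := 2*d - 5: vec[r] >= 3 <-> 3*r != 6
Before x := s - 3: vec[r] >= 3 <-> 3*r != 6
The weakest precondition is vec[r] >= 3 <-> 3*r != 6.
Check whether vec[3] >= 3 and r = 2 implies it.
Countermodel: at the initial state r = 2, vec = {[2] = 15218, [3] = 17425, elsewhere 17425}, the precondition holds but the weakest precondition fails.
Answer: invalid


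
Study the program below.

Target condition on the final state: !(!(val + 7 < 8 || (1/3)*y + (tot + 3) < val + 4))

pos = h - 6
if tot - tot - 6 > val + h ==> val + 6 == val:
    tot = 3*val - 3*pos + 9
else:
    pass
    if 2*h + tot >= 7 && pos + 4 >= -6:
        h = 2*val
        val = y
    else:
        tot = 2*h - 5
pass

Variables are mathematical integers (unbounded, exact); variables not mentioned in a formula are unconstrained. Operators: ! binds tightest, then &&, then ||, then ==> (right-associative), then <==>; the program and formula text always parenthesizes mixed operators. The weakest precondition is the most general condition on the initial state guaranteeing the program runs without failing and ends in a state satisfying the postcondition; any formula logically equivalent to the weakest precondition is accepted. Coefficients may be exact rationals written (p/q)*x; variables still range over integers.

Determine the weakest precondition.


Working backward. After the program, the postcondition !(!(val + 7 < 8 || (1/3)*y + (tot + 3) < val + 4)) must hold; in canonical form it is val < 1 || tot + (1/3)*y < val + 1.
Before skip: val < 1 || tot + (1/3)*y < val + 1
Then branch requires val < 1 || 2*val + (1/3)*y < 3*pos - 8; else branch requires ((2*h + tot >= 7 && pos >= -10) ==> (y < 1 || tot < (2/3)*y + 1)) && ((!(2*h + tot >= 7 && pos >= -10)) ==> (val < 1 || 2*h + (1/3)*y < val + 6)).
Before the if: ((!(h + val < -6)) ==> (val < 1 || 2*val + (1/3)*y < 3*pos - 8)) && (h + val < -6 ==> (((2*h + tot >= 7 && pos >= -10) ==> (y < 1 || tot < (2/3)*y + 1)) && ((!(2*h + tot >= 7 && pos >= -10)) ==> (val < 1 || 2*h + (1/3)*y < val + 6))))
Before pos := h - 6: ((!(h + val < -6)) ==> (val < 1 || 2*val + (1/3)*y < 3*h - 26)) && (h + val < -6 ==> (((2*h + tot >= 7 && h >= -4) ==> (y < 1 || tot < (2/3)*y + 1)) && ((!(2*h + tot >= 7 && h >= -4)) ==> (val < 1 || 2*h + (1/3)*y < val + 6))))
Answer: WP = ((!(h + val < -6)) ==> (val < 1 || 2*val + (1/3)*y < 3*h - 26)) && (h + val < -6 ==> (((2*h + tot >= 7 && h >= -4) ==> (y < 1 || tot < (2/3)*y + 1)) && ((!(2*h + tot >= 7 && h >= -4)) ==> (val < 1 || 2*h + (1/3)*y < val + 6))))
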